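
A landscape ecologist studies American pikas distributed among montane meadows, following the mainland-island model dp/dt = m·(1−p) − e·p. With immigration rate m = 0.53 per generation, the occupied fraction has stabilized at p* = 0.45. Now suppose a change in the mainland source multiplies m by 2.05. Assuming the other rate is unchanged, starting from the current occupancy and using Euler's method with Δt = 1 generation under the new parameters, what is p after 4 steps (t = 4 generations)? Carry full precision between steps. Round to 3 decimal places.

0.575

Balance m(1−p*) = e·p* gives e = m(1−p*)/p* = 0.53×0.55000/0.45000 = 0.64778.
Starting from p₀ = 0.45000; update p ← p + (dp/dt)·Δt with the new parameters.
  1  |  dp/dt·Δt = +0.306075  |  p_1 = 0.756075
  2  |  dp/dt·Δt = -0.224744  |  p_2 = 0.531331
  3  |  dp/dt·Δt = +0.165025  |  p_3 = 0.696356
  4  |  dp/dt·Δt = -0.121174  |  p_4 = 0.575182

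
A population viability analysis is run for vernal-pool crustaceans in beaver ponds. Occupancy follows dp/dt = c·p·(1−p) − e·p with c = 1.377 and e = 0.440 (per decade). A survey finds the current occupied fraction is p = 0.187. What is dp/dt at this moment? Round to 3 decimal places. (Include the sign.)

Colonization term: c·p·(1−p) = 1.377×0.187×0.8130 = 0.20935.
Extinction term: e·p = 0.08228.
dp/dt = 0.20935 − 0.08228 = 0.12707.

0.127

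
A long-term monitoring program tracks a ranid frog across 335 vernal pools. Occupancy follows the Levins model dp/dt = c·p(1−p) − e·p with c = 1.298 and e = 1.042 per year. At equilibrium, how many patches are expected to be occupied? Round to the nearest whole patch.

p* = 1 − e/c = 1 − 1.042/1.298 = 0.1972.
Expected occupied patches = N × p* = 335 × 0.1972 = 66.07 ≈ 66.

66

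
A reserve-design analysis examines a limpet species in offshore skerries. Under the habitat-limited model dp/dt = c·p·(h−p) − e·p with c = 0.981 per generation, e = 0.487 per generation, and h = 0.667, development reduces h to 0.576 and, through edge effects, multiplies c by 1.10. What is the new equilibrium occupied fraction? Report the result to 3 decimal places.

0.125

Before: p* = h − e/c = 0.667 − 0.487/0.981 = 0.667 − 0.4964 = 0.1706.
After: c = 1.0791, e = 0.487, h = 0.576; p* = 0.576 − 0.487/1.0791 = 0.1247.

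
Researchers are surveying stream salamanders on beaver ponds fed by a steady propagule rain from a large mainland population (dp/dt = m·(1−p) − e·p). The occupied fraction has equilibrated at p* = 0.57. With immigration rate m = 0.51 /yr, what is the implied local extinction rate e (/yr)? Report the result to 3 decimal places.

0.385

At equilibrium m(1−p*) = e·p*, so e = m(1−p*)/p*.
e = 0.51 × 0.4300 / 0.57 = 0.3847.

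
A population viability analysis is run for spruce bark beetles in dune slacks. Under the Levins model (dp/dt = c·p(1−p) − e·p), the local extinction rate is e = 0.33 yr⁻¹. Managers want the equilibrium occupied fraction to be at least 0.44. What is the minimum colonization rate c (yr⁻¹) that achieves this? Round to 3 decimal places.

0.589

p* = 1 − e/c ≥ 0.44 requires e/c ≤ 0.5600, i.e. c ≥ e/0.5600.
c_min = 0.33/0.5600 = 0.5893.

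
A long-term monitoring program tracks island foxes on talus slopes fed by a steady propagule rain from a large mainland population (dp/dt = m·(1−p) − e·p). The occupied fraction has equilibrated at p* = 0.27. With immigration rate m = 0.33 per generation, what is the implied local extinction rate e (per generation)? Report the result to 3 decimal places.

0.892

At equilibrium m(1−p*) = e·p*, so e = m(1−p*)/p*.
e = 0.33 × 0.7300 / 0.27 = 0.8922.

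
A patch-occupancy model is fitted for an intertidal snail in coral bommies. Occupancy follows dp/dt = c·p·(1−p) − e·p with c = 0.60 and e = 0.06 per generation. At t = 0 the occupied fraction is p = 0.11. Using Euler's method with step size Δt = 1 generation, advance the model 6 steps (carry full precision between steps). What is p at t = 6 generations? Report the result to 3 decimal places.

0.675

Update rule: p ← p + [c·p·(1−p) − e·p]·Δt with Δt = 1.
t = 1: p = 0.11000 + (+0.05214) = 0.16214
t = 2: p = 0.16214 + (+0.07178) = 0.23392
t = 3: p = 0.23392 + (+0.09349) = 0.32741
t = 4: p = 0.32741 + (+0.11248) = 0.43989
t = 5: p = 0.43989 + (+0.12144) = 0.56133
t = 6: p = 0.56133 + (+0.11406) = 0.67539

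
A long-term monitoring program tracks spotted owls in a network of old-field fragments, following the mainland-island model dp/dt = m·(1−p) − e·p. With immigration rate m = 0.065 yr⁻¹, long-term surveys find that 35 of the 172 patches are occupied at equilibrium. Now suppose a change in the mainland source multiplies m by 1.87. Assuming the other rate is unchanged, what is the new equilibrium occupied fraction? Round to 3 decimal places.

Observed p* = 35/172 = 0.20349.
Balance m(1−p*) = e·p* gives e = m(1−p*)/p* = 0.065×0.79651/0.20349 = 0.25443.
New p* = m/(m+e) = 0.12155/(0.12155+0.25443) = 0.32329.

0.323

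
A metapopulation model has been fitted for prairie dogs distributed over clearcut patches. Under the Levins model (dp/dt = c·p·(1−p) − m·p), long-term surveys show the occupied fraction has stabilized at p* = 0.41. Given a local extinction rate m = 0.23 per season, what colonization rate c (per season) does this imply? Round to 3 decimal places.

At equilibrium c(1−p*) = m, so c = m/(1−p*).
c = 0.23/(1 − 0.41) = 0.23/0.5900 = 0.3898.

0.390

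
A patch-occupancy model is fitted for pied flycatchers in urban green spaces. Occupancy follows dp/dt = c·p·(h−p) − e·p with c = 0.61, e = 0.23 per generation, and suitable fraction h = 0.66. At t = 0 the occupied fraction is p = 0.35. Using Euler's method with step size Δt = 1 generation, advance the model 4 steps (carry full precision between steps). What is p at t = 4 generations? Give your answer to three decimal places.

Update rule: p ← p + [c·p·(h−p) − e·p]·Δt with Δt = 1.
step 1: Δp = -0.01431, p = 0.33569
step 2: Δp = -0.01080, p = 0.32489
step 3: Δp = -0.00831, p = 0.31658
step 4: Δp = -0.00649, p = 0.31008

0.310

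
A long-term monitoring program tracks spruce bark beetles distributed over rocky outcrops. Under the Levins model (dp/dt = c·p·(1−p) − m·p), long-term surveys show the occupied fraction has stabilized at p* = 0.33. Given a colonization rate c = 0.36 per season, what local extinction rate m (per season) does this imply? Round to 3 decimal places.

At equilibrium c(1−p*) = m.
m = 0.36 × (1 − 0.33) = 0.36 × 0.6700 = 0.2412.

0.241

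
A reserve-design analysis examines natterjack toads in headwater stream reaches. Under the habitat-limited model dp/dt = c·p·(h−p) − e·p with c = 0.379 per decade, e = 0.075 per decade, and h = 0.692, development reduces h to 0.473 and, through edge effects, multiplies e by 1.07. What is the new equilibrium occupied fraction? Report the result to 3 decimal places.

Before: p* = h − e/c = 0.692 − 0.075/0.379 = 0.692 − 0.1979 = 0.4941.
After: c = 0.379, e = 0.08025, h = 0.473; p* = 0.473 − 0.08025/0.379 = 0.2613.

0.261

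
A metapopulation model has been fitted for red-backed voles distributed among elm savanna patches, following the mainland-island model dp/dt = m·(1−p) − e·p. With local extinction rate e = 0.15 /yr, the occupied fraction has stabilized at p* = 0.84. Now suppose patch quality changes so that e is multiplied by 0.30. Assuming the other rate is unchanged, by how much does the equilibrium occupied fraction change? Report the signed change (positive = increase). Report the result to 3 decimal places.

Balance m(1−p*) = e·p* gives m = e·p*/(1−p*) = 0.15×0.84000/0.16000 = 0.78750.
New p* = m/(m+e) = 0.78750/(0.78750+0.04500) = 0.94595.
Δp* = 0.94595 − 0.84000 = +0.10595.

0.106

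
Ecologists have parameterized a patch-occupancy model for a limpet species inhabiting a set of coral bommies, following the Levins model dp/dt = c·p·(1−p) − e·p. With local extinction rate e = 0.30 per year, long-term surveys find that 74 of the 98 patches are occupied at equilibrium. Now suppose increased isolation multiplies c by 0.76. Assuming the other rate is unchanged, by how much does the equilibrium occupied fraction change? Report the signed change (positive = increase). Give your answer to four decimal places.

-0.0773

Observed p* = 74/98 = 0.75510.
Balance c(1−p*) = e gives c = e/(1 − 0.75510) = 0.30/0.24490 = 1.22499.
New p* = 1 − e/c = 1 − 0.30000/0.93099 = 0.67776.
Δp* = 0.67776 − 0.75510 = -0.07734.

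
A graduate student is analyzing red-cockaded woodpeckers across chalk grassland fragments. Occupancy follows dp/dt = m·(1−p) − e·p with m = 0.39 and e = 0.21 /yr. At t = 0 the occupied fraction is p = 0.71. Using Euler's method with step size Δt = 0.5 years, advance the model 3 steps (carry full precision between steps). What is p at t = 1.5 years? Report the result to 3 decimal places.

Update rule: p ← p + [m·(1−p) − e·p]·Δt with Δt = 0.5.
t = 0.5: p = 0.71000 + (-0.01800) = 0.69200
t = 1: p = 0.69200 + (-0.01260) = 0.67940
t = 1.5: p = 0.67940 + (-0.00882) = 0.67058

0.671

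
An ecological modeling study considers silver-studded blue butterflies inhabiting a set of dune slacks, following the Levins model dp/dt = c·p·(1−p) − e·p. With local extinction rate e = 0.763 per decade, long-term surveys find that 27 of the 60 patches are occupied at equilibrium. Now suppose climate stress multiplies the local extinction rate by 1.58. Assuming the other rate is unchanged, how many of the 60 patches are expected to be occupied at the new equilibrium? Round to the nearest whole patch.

Observed p* = 27/60 = 0.45000.
Balance c(1−p*) = e gives c = e/(1 − 0.45000) = 0.763/0.55000 = 1.38727.
New p* = 1 − e/c = 1 − 1.20554/1.38727 = 0.13100.
Expected occupied = 60 × 0.13100 = 7.86 ≈ 8.

8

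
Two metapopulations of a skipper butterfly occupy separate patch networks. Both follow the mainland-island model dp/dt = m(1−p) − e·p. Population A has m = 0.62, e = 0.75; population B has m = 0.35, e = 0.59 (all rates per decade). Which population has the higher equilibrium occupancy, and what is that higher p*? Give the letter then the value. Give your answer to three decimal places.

A: p*_A = m/(m+e) = 0.62/1.3700 = 0.4526.
B: p*_B = 0.35/0.9400 = 0.3723.
A is higher at 0.4526.

A, 0.453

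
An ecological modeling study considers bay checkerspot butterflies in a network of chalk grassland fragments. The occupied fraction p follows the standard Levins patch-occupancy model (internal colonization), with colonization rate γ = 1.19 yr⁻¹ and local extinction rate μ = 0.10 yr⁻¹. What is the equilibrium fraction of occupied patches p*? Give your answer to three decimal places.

Setting dp/dt = 0 and dividing through by p* gives γ·(1−p*) = μ.
So p* = 1 − μ/γ = 1 − 0.10/1.19 = 1 − 0.0840 = 0.9160.

0.916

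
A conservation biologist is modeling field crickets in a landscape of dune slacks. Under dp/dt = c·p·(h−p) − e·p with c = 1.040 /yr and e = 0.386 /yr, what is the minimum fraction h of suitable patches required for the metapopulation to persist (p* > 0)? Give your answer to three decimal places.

0.371

p* = h − e/c is positive only when h > e/c.
h_min = e/c = 0.386/1.040 = 0.3712.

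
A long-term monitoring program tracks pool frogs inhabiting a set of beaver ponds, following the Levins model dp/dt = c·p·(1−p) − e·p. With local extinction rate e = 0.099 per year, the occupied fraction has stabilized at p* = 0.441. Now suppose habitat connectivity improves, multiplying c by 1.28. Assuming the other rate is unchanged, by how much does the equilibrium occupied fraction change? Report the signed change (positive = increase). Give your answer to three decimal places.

0.122

Balance c(1−p*) = e gives c = e/(1 − 0.44100) = 0.099/0.55900 = 0.17710.
New p* = 1 − e/c = 1 − 0.09900/0.22669 = 0.56328.
Δp* = 0.56328 − 0.44100 = +0.12228.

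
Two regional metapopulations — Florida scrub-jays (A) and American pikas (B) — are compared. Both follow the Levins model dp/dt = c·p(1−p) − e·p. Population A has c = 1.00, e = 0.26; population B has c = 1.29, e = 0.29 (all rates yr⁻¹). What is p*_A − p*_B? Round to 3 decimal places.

A: p*_A = 1 − 0.26/1.00 = 0.7400.
B: p*_B = 1 − 0.29/1.29 = 0.7752.
p*_A − p*_B = 0.7400 − 0.7752 = -0.0352.

-0.035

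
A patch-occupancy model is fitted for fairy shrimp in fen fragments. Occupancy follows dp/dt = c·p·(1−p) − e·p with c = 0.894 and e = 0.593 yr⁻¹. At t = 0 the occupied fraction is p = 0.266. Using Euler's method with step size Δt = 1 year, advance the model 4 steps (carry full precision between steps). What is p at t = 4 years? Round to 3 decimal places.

0.315

Update rule: p ← p + [c·p·(1−p) − e·p]·Δt with Δt = 1.
step 1: Δp = +0.01681, p = 0.28281
step 2: Δp = +0.01362, p = 0.29643
step 3: Δp = +0.01067, p = 0.30710
step 4: Δp = +0.00812, p = 0.31522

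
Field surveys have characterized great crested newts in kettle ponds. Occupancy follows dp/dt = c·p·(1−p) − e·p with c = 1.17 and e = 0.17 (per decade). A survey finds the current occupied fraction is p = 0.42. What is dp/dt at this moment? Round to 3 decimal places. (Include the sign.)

0.214

Colonization term: c·p·(1−p) = 1.17×0.42×0.5800 = 0.28501.
Extinction term: e·p = 0.07140.
dp/dt = 0.28501 − 0.07140 = 0.21361.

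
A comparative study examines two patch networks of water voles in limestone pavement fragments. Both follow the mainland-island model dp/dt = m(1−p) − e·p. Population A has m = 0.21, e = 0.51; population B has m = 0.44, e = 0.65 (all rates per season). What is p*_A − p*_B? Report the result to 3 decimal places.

-0.112

A: p*_A = m/(m+e) = 0.21/0.7200 = 0.2917.
B: p*_B = 0.44/1.0900 = 0.4037.
p*_A − p*_B = 0.2917 − 0.4037 = -0.1120.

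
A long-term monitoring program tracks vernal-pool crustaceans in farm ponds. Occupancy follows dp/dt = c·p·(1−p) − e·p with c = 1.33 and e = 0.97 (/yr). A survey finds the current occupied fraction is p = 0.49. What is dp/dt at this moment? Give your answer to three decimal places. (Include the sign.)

-0.143

Colonization term: c·p·(1−p) = 1.33×0.49×0.5100 = 0.33237.
Extinction term: e·p = 0.47530.
dp/dt = 0.33237 − 0.47530 = -0.14293.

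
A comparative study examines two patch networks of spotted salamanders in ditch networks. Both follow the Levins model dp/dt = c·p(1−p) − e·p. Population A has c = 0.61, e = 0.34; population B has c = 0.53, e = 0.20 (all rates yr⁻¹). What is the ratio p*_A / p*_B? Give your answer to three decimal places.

A: p*_A = 1 − 0.34/0.61 = 0.4426.
B: p*_B = 1 − 0.20/0.53 = 0.6226.
p*_A / p*_B = 0.4426/0.6226 = 0.7109.

0.711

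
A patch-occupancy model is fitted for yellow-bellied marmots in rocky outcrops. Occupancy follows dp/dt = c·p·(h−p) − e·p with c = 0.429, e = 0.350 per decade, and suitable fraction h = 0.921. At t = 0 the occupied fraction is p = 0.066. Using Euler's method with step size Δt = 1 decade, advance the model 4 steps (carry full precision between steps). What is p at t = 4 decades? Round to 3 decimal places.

Update rule: p ← p + [c·p·(h−p) − e·p]·Δt with Δt = 1.
t = 1: p = 0.06600 + (+0.00111) = 0.06711
t = 2: p = 0.06711 + (+0.00110) = 0.06820
t = 3: p = 0.06820 + (+0.00108) = 0.06928
t = 4: p = 0.06928 + (+0.00107) = 0.07035

0.070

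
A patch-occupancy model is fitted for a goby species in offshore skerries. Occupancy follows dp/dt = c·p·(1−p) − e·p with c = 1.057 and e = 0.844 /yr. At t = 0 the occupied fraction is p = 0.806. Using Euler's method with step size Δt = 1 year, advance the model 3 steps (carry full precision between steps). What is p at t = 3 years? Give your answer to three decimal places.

Update rule: p ← p + [c·p·(1−p) − e·p]·Δt with Δt = 1.
t = 1: p = 0.80600 + (-0.51499) = 0.29101
t = 2: p = 0.29101 + (-0.02753) = 0.26348
t = 3: p = 0.26348 + (-0.01726) = 0.24622

0.246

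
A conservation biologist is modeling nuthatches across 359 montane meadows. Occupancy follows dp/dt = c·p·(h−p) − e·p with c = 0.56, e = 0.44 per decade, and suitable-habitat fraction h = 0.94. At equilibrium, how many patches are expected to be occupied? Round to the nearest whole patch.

p* = h − e/c = 0.94 − 0.7857 = 0.1543.
Expected occupied patches = N × p* = 359 × 0.1543 = 55.39 ≈ 55.

55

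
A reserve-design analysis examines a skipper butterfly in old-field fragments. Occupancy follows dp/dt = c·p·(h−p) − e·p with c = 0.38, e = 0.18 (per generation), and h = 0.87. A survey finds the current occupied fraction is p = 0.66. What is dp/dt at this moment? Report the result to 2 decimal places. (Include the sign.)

Colonization term: c·p·(h−p) = 0.38×0.66×0.2100 = 0.05267.
Extinction term: e·p = 0.11880.
dp/dt = 0.05267 − 0.11880 = -0.06613.

-0.07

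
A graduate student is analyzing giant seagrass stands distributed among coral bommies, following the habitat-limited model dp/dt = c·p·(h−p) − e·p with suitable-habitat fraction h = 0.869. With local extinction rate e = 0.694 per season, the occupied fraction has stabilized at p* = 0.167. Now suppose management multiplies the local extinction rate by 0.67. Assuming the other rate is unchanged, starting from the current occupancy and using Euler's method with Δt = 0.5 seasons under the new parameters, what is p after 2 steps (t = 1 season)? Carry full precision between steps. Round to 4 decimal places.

Balance c(h−p*) = e gives c = e/(0.869 − 0.16700) = 0.694/0.70200 = 0.98860.
Starting from p₀ = 0.16700; update p ← p + (dp/dt)·Δt with the new parameters.
p: 0.16700 → 0.18612  (Δp = +0.01912)
p: 0.18612 → 0.20568  (Δp = +0.01955)

0.2057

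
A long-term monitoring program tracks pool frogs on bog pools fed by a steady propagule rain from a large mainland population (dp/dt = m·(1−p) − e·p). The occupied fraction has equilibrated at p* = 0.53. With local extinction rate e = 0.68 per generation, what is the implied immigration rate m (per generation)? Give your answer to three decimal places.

0.767

At equilibrium m(1−p*) = e·p*, so m = e·p*/(1−p*).
m = 0.68 × 0.53 / 0.4700 = 0.3604/0.4700 = 0.7668.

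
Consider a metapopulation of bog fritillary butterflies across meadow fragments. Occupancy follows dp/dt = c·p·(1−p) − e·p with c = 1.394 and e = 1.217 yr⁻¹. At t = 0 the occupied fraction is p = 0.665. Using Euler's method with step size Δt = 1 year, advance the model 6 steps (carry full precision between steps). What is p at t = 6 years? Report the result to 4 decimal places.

0.1389

Update rule: p ← p + [c·p·(1−p) − e·p]·Δt with Δt = 1.
  1  |  dp/dt·Δt = -0.498757  |  p_1 = 0.166243
  2  |  dp/dt·Δt = -0.009101  |  p_2 = 0.157143
  3  |  dp/dt·Δt = -0.006609  |  p_3 = 0.150534
  4  |  dp/dt·Δt = -0.004944  |  p_4 = 0.145590
  5  |  dp/dt·Δt = -0.003778  |  p_5 = 0.141811
  6  |  dp/dt·Δt = -0.002933  |  p_6 = 0.138878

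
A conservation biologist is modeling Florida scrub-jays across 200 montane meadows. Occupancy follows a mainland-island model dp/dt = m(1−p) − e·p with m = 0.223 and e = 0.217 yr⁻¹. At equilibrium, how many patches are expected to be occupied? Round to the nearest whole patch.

101

p* = m/(m+e) = 0.223/0.4400 = 0.5068.
Expected occupied patches = N × p* = 200 × 0.5068 = 101.36 ≈ 101.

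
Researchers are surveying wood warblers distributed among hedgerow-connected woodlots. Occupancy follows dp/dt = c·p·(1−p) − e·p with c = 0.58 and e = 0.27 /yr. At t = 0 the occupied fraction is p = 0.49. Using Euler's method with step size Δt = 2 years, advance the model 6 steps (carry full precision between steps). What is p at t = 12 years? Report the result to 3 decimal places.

0.534

Update rule: p ← p + [c·p·(1−p) − e·p]·Δt with Δt = 2.
step 1: Δp = +0.02528, p = 0.51528
step 2: Δp = +0.01148, p = 0.52676
step 3: Δp = +0.00472, p = 0.53148
step 4: Δp = +0.00185, p = 0.53333
step 5: Δp = +0.00071, p = 0.53404
step 6: Δp = +0.00027, p = 0.53432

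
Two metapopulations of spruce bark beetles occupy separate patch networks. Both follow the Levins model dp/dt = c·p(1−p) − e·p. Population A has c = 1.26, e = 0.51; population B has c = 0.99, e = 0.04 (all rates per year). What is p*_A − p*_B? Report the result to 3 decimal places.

-0.364

A: p*_A = 1 − 0.51/1.26 = 0.5952.
B: p*_B = 1 − 0.04/0.99 = 0.9596.
p*_A − p*_B = 0.5952 − 0.9596 = -0.3644.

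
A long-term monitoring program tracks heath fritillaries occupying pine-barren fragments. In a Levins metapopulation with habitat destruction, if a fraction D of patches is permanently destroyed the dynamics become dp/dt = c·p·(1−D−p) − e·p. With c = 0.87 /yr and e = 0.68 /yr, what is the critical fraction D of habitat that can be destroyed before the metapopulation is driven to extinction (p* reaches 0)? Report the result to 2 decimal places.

The nontrivial equilibrium is p* = (1−D) − e/c; extinction occurs when this hits zero.
So D_crit = 1 − e/c = 1 − 0.68/0.87 = 1 − 0.7816 = 0.2184.
Note this equals the original equilibrium occupancy — the Levins extinction-debt result.

0.22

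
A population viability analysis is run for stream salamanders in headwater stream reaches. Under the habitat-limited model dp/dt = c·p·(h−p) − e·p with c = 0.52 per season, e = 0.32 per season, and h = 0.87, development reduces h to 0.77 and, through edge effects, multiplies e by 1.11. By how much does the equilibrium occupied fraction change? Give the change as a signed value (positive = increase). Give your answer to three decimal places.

Before: p* = h − e/c = 0.87 − 0.32/0.52 = 0.87 − 0.6154 = 0.2546.
After: c = 0.52, e = 0.3552, h = 0.77; p* = 0.77 − 0.3552/0.52 = 0.0869.
Δp* = 0.0869 − 0.2546 = -0.1677.

-0.168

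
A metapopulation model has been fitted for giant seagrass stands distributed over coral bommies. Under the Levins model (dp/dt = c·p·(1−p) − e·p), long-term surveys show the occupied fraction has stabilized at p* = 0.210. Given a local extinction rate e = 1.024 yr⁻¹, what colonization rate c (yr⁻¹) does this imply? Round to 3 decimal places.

1.296

At equilibrium c(1−p*) = e, so c = e/(1−p*).
c = 1.024/(1 − 0.210) = 1.024/0.7900 = 1.2962.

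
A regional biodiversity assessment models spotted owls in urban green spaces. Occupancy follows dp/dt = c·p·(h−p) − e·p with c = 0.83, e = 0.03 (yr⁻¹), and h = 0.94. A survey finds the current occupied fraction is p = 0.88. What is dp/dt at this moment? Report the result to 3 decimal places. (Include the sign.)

0.017

Colonization term: c·p·(h−p) = 0.83×0.88×0.0600 = 0.04382.
Extinction term: e·p = 0.02640.
dp/dt = 0.04382 − 0.02640 = 0.01742.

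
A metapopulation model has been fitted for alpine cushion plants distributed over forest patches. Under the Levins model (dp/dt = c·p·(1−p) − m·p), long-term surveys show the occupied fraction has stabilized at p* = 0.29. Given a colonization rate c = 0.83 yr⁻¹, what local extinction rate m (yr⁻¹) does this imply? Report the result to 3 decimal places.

0.589

At equilibrium c(1−p*) = m.
m = 0.83 × (1 − 0.29) = 0.83 × 0.7100 = 0.5893.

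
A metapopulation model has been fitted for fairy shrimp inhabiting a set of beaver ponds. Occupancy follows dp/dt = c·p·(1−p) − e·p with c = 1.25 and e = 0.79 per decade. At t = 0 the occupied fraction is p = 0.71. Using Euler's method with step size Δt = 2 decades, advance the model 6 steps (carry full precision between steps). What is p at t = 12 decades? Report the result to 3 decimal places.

Update rule: p ← p + [c·p·(1−p) − e·p]·Δt with Δt = 2.
p: 0.71000 → 0.10295  (Δp = -0.60705)
p: 0.10295 → 0.17117  (Δp = +0.06822)
p: 0.17117 → 0.25540  (Δp = +0.08423)
p: 0.25540 → 0.32729  (Δp = +0.07190)
p: 0.32729 → 0.36060  (Δp = +0.03331)
p: 0.36060 → 0.36727  (Δp = +0.00667)

0.367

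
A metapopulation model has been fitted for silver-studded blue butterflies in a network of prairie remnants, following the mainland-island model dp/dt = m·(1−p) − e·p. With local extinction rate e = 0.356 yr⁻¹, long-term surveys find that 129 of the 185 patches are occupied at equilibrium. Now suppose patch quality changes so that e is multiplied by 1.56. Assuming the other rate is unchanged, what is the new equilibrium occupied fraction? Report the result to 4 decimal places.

0.5962

Observed p* = 129/185 = 0.69730.
Balance m(1−p*) = e·p* gives m = e·p*/(1−p*) = 0.356×0.69730/0.30270 = 0.82008.
New p* = m/(m+e) = 0.82008/(0.82008+0.55536) = 0.59623.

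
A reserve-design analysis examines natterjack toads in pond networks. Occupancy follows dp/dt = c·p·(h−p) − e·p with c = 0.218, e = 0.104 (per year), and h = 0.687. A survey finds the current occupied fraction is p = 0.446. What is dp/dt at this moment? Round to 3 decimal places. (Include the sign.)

-0.023

Colonization term: c·p·(h−p) = 0.218×0.446×0.2410 = 0.02343.
Extinction term: e·p = 0.04638.
dp/dt = 0.02343 − 0.04638 = -0.02295.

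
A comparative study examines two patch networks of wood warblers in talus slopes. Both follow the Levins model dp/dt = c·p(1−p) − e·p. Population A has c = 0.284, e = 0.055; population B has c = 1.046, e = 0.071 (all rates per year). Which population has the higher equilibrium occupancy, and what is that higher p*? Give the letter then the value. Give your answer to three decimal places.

A: p*_A = 1 − 0.055/0.284 = 0.8063.
B: p*_B = 1 − 0.071/1.046 = 0.9321.
B is higher at 0.9321.

B, 0.932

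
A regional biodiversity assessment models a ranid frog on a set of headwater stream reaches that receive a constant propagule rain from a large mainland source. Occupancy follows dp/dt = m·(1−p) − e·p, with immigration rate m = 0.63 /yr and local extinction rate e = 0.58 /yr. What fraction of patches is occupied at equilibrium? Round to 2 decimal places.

0.52

Setting dp/dt = 0: m − m·p* = e·p*, so m = (m+e)·p*.
p* = m/(m+e) = 0.63/(0.63+0.58) = 0.63/1.2100 = 0.5207.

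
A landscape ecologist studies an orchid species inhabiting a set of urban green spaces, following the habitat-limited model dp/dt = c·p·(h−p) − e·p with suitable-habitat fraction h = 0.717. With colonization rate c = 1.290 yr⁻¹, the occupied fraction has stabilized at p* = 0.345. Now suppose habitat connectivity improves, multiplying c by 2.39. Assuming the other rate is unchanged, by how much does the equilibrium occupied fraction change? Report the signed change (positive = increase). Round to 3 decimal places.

0.216

Balance c(h−p*) = e gives e = 1.290×(0.717 − 0.34500) = 0.47988.
New p* = 0.717 − e/c = 0.717 − 0.47988/3.08310 = 0.56135.
Δp* = 0.56135 − 0.34500 = +0.21635.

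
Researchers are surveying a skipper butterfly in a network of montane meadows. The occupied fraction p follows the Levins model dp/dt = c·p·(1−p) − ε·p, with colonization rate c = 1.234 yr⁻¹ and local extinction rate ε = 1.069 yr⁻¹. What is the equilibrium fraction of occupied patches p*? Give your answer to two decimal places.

At equilibrium, colonization balances extinction: c·p*·(1−p*) = ε·p*.
So p* = 1 − ε/c = 1 − 1.069/1.234 = 1 − 0.8663 = 0.1337.

0.13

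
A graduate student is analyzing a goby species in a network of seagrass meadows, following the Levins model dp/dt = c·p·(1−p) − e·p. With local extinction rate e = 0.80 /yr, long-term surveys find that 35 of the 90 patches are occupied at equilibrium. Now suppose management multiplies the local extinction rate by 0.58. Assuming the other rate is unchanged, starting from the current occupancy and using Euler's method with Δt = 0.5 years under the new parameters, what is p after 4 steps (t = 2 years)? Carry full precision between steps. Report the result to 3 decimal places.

0.589

Observed p* = 35/90 = 0.38889.
Balance c(1−p*) = e gives c = e/(1 − 0.38889) = 0.80/0.61111 = 1.30909.
Starting from p₀ = 0.38889; update p ← p + (dp/dt)·Δt with the new parameters.
p: 0.38889 → 0.45422  (Δp = +0.06533)
p: 0.45422 → 0.51111  (Δp = +0.05689)
p: 0.51111 → 0.55609  (Δp = +0.04498)
p: 0.55609 → 0.58865  (Δp = +0.03257)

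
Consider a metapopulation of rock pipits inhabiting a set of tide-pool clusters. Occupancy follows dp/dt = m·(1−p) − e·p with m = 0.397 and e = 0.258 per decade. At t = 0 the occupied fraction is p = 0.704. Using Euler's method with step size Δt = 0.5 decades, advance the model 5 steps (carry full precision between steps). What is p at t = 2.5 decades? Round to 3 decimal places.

Update rule: p ← p + [m·(1−p) − e·p]·Δt with Δt = 0.5.
  1  |  dp/dt·Δt = -0.032060  |  p_1 = 0.671940
  2  |  dp/dt·Δt = -0.021560  |  p_2 = 0.650380
  3  |  dp/dt·Δt = -0.014499  |  p_3 = 0.635880
  4  |  dp/dt·Δt = -0.009751  |  p_4 = 0.626130
  5  |  dp/dt·Δt = -0.006557  |  p_5 = 0.619572

0.620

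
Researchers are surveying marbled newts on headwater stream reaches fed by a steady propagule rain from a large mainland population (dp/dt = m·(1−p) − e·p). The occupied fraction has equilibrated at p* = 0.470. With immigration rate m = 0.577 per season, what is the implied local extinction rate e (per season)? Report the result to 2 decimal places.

At equilibrium m(1−p*) = e·p*, so e = m(1−p*)/p*.
e = 0.577 × 0.5300 / 0.470 = 0.6507.

0.65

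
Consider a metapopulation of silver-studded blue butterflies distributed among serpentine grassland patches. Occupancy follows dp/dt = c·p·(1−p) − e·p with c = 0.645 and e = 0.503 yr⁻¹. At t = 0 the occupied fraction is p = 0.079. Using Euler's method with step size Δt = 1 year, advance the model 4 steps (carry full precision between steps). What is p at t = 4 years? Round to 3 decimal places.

0.109

Update rule: p ← p + [c·p·(1−p) − e·p]·Δt with Δt = 1.
  1  |  dp/dt·Δt = +0.007193  |  p_1 = 0.086193
  2  |  dp/dt·Δt = +0.007448  |  p_2 = 0.093640
  3  |  dp/dt·Δt = +0.007641  |  p_3 = 0.101281
  4  |  dp/dt·Δt = +0.007766  |  p_4 = 0.109047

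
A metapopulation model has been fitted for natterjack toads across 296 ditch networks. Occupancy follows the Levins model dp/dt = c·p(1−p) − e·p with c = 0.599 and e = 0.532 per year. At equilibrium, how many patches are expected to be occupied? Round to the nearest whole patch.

p* = 1 − e/c = 1 − 0.532/0.599 = 0.1119.
Expected occupied patches = N × p* = 296 × 0.1119 = 33.11 ≈ 33.

33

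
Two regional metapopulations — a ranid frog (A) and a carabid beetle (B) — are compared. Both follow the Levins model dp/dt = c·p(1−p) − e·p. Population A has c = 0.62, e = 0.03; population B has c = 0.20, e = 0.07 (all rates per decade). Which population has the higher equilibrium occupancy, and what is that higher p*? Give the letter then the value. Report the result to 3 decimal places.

A, 0.952

A: p*_A = 1 − 0.03/0.62 = 0.9516.
B: p*_B = 1 − 0.07/0.20 = 0.6500.
A is higher at 0.9516.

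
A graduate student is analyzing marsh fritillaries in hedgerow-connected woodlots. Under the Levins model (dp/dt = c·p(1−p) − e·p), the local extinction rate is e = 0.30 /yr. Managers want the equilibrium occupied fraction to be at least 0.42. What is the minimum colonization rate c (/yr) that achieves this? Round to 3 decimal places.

0.517

p* = 1 − e/c ≥ 0.42 requires e/c ≤ 0.5800, i.e. c ≥ e/0.5800.
c_min = 0.30/0.5800 = 0.5172.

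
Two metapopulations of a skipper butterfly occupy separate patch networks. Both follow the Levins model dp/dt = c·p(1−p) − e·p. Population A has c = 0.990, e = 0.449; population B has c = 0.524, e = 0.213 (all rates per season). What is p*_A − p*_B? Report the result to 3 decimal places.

A: p*_A = 1 − 0.449/0.990 = 0.5465.
B: p*_B = 1 − 0.213/0.524 = 0.5935.
p*_A − p*_B = 0.5465 − 0.5935 = -0.0470.

-0.047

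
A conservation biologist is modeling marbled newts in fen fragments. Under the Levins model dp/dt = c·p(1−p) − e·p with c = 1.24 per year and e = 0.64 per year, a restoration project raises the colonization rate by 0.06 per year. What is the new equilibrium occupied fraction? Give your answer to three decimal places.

0.508

Before: p* = 1 − 0.64/1.24 = 0.4839.
After the change, c = 1.3, e = 0.64, so p* = 1 − 0.64/1.3 = 0.5077.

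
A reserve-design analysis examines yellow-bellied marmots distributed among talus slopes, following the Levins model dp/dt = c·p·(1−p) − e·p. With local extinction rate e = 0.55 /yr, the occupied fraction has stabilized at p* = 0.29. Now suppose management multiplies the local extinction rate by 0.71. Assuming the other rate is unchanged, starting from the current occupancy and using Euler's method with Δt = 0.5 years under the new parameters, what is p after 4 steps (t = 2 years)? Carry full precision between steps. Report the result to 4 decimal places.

Balance c(1−p*) = e gives c = e/(1 − 0.29000) = 0.55/0.71000 = 0.77465.
Starting from p₀ = 0.29000; update p ← p + (dp/dt)·Δt with the new parameters.
  1  |  dp/dt·Δt = +0.023128  |  p_1 = 0.313128
  2  |  dp/dt·Δt = +0.022167  |  p_2 = 0.335294
  3  |  dp/dt·Δt = +0.020857  |  p_3 = 0.356152
  4  |  dp/dt·Δt = +0.019278  |  p_4 = 0.375430

0.3754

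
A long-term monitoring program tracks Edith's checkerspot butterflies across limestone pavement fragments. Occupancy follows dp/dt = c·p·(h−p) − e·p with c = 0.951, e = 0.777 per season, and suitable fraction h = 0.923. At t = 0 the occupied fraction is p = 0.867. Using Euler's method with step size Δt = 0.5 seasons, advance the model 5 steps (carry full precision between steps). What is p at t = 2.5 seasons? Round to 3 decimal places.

0.289

Update rule: p ← p + [c·p·(h−p) − e·p]·Δt with Δt = 0.5.
step 1: Δp = -0.31374, p = 0.55326
step 2: Δp = -0.11767, p = 0.43559
step 3: Δp = -0.06827, p = 0.36731
step 4: Δp = -0.04565, p = 0.32167
step 5: Δp = -0.03299, p = 0.28868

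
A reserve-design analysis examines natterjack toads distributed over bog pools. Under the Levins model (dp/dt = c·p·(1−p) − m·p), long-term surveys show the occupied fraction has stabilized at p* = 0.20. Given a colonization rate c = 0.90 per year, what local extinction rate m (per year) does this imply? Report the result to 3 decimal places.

At equilibrium c(1−p*) = m.
m = 0.90 × (1 − 0.20) = 0.90 × 0.8000 = 0.7200.

0.720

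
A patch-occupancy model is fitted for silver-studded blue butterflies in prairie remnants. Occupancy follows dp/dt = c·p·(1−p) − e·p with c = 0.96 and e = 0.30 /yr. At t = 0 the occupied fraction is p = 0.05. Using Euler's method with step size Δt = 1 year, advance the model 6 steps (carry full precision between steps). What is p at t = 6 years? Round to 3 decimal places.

Update rule: p ← p + [c·p·(1−p) − e·p]·Δt with Δt = 1.
t = 1: p = 0.05000 + (+0.03060) = 0.08060
t = 2: p = 0.08060 + (+0.04696) = 0.12756
t = 3: p = 0.12756 + (+0.06857) = 0.19613
t = 4: p = 0.19613 + (+0.09252) = 0.28865
t = 5: p = 0.28865 + (+0.11052) = 0.39917
t = 6: p = 0.39917 + (+0.11049) = 0.50966

0.510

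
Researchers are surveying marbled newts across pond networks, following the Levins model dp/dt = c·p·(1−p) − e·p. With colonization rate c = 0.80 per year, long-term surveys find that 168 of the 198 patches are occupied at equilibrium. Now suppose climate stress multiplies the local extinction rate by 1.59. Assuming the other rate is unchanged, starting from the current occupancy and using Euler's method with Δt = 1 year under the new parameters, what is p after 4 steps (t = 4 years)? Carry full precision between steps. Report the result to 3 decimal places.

0.761

Observed p* = 168/198 = 0.84848.
Balance c(1−p*) = e gives e = 0.80×(1 − 0.84848) = 0.12121.
Starting from p₀ = 0.84848; update p ← p + (dp/dt)·Δt with the new parameters.
t = 1: p = 0.84848 + (-0.06068) = 0.78781
t = 2: p = 0.78781 + (-0.01810) = 0.76971
t = 3: p = 0.76971 + (-0.00654) = 0.76317
t = 4: p = 0.76317 + (-0.00249) = 0.76068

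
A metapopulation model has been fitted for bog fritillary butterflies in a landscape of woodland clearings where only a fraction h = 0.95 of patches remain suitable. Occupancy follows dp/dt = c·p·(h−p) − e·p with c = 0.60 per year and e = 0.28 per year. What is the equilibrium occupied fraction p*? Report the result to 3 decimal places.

Setting dp/dt = 0 and dividing by p* gives c·(h−p*) = e.
So p* = h − e/c = 0.95 − 0.28/0.60 = 0.95 − 0.4667 = 0.4833.

0.483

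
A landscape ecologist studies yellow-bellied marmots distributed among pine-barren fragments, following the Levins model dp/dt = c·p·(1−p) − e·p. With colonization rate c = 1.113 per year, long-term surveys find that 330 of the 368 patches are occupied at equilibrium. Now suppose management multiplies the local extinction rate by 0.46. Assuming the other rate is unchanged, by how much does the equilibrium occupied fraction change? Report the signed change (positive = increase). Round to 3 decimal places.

Observed p* = 330/368 = 0.89674.
Balance c(1−p*) = e gives e = 1.113×(1 − 0.89674) = 0.11493.
New p* = 1 − e/c = 1 − 0.05287/1.11300 = 0.95250.
Δp* = 0.95250 − 0.89674 = +0.05576.

0.056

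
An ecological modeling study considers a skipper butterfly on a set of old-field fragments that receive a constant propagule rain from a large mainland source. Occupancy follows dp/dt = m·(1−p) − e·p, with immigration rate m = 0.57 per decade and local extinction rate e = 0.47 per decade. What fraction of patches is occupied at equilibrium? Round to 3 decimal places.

0.548

At equilibrium the propagule rain into empty patches balances local extinction: m(1−p*) = e·p*.
p* = m/(m+e) = 0.57/(0.57+0.47) = 0.57/1.0400 = 0.5481.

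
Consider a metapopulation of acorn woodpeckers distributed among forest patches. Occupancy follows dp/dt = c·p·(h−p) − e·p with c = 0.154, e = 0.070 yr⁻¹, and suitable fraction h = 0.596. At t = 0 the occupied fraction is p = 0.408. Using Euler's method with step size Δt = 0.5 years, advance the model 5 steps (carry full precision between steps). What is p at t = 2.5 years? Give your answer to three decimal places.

Update rule: p ← p + [c·p·(h−p) − e·p]·Δt with Δt = 0.5.
t = 0.5: p = 0.40800 + (-0.00837) = 0.39963
t = 1: p = 0.39963 + (-0.00794) = 0.39168
t = 1.5: p = 0.39168 + (-0.00755) = 0.38414
t = 2: p = 0.38414 + (-0.00718) = 0.37696
t = 2.5: p = 0.37696 + (-0.00684) = 0.37012

0.370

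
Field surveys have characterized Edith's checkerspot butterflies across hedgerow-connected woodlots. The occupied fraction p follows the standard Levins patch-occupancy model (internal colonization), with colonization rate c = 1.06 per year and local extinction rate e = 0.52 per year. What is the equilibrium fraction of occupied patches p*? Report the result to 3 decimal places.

Setting dp/dt = 0 and dividing through by p* gives c·(1−p*) = e.
So p* = 1 − e/c = 1 − 0.52/1.06 = 1 − 0.4906 = 0.5094.

0.509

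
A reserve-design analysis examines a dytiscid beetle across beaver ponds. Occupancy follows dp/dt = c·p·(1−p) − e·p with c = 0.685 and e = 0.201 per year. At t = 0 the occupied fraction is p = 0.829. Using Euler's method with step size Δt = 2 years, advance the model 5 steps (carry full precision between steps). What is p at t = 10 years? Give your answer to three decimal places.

0.707

Update rule: p ← p + [c·p·(1−p) − e·p]·Δt with Δt = 2.
  1  |  dp/dt·Δt = -0.139048  |  p_1 = 0.689952
  2  |  dp/dt·Δt = +0.015707  |  p_2 = 0.705659
  3  |  dp/dt·Δt = +0.000880  |  p_3 = 0.706539
  4  |  dp/dt·Δt = +0.000029  |  p_4 = 0.706568
  5  |  dp/dt·Δt = +0.000001  |  p_5 = 0.706569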